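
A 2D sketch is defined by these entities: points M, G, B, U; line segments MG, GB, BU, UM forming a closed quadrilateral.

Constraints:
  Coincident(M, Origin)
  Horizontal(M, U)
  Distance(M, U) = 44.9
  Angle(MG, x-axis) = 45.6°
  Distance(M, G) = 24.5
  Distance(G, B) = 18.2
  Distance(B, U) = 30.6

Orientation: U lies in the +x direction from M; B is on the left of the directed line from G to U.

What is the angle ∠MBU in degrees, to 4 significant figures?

73.77°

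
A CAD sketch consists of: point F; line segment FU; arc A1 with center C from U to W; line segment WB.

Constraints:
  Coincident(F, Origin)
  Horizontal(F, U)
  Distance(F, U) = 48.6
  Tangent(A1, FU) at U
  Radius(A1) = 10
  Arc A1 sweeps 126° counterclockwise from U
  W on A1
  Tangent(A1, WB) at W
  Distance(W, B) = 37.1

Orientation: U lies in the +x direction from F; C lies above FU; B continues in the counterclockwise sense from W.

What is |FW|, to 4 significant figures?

58.87

F is at the origin; FU is horizontal with |FU| = 48.6 and U on the +x side, so U = (48.60, 0.000). Since A1 is tangent to FU there, CU ⟂ FU, so C = U + (0, 10) = (48.60, 10.00). On A1, U sits at bearing -90° from C; a 126° counterclockwise sweep puts W at bearing 36°, so W = C + 10.0·(cos 36°, sin 36°) = (56.69, 15.88). Then |FW| = |W − F| = 58.87.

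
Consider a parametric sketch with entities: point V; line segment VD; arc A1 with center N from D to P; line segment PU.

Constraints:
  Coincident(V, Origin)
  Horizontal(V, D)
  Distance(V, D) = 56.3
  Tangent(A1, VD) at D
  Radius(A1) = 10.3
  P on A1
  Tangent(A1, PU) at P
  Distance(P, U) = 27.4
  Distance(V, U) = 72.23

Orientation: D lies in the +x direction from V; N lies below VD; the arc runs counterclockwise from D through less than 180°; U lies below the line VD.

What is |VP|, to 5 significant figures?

49.719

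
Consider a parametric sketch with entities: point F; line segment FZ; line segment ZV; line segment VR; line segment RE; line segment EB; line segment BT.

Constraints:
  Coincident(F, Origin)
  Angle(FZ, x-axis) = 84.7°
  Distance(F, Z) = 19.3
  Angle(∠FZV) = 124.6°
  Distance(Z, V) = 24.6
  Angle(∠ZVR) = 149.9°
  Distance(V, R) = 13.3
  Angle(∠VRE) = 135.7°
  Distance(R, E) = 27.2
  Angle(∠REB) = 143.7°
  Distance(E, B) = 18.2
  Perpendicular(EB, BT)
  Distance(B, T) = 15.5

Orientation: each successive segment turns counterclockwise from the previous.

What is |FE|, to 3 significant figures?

57.0

∠ZVR = 149.9° gives VR at 170° from the x-axis; with |VR| = 13.3, R = (-30.2, 37.3). ∠VRE = 135.7° gives RE at -145° from the x-axis; with |RE| = 27.2, E = (-52.6, 21.9). Then |FE| = |E − F| = 57.0.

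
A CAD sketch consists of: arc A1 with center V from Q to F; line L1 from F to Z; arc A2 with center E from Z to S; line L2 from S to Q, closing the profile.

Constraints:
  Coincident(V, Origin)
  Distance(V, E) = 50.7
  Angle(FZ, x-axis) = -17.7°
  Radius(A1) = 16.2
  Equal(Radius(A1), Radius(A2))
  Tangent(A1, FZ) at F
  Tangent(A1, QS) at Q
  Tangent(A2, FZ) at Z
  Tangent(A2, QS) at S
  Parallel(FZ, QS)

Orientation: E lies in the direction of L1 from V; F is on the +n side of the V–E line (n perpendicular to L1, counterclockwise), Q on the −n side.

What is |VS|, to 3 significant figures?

53.2

The slot axis is L1's direction at -17.7°, so u = (cos -17.7°, sin -17.7°) = (0.953, -0.304) and n = (−sin -17.7°, cos -17.7°) = (0.304, 0.953). V is at the origin and E lies 50.7 along u from V, so E = 50.7·u = (48.3, -15.4). Tangency of A1 to both parallel lines with radius 16.2 puts F and Q at V ± 16.2·n: F = (4.93, 15.4), Q = (-4.93, -15.4). Equal radii place Z and S the same way about E: Z = E + 16.2·n = (53.2, 0.0186), S = E − 16.2·n = (43.4, -30.8). Then |VS| = |S − V| = 53.2.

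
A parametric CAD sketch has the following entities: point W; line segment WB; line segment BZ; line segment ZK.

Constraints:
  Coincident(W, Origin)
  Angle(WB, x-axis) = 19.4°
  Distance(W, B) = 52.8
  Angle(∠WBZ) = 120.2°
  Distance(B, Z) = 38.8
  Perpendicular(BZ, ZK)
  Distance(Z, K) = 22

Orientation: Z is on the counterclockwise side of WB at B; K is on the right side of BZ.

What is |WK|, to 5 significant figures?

94.054

W is at the origin; WB runs at 19.4° with length 52.8, so B = 52.8·(cos 19.4°, sin 19.4°) = (49.802, 17.538). ∠WBZ = 120.2°, so BZ runs at 19.4° + (180° − 120.2°) = 79.200° from the x-axis; with |BZ| = 38.8, Z = B + 38.8·(cos 79.200°, sin 79.200°) = (57.073, 55.651). BZ is perpendicular to ZK; with |ZK| = 22.0 on the right of BZ, K = Z + 22.0·(0.98229, -0.18738) = (78.683, 51.528). Then |WK| = |K − W| = 94.054.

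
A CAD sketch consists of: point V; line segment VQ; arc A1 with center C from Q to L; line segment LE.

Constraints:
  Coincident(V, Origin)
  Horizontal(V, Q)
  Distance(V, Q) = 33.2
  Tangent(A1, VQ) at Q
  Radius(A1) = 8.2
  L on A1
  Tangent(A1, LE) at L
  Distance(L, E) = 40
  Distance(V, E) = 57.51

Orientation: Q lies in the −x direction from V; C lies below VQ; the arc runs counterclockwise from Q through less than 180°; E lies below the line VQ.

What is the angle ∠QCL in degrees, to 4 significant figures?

105.8°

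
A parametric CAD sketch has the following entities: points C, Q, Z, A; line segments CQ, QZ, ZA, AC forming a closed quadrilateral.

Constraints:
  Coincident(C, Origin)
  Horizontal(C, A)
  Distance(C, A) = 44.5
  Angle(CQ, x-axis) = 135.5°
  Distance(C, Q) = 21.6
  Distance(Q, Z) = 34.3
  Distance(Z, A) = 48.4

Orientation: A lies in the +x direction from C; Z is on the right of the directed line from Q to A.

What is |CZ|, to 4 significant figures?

16.10

C is at the origin; CA is horizontal with |CA| = 44.5 and A in +x, so A = (44.5, 0). CQ runs at 135.5° with |CQ| = 21.6, so Q = (-15.41, 15.14). Z is determined by |QZ| = 34.3 and |ZA| = 48.4 together: it lies at the intersection of circle(Q, 34.3) and circle(A, 48.4). With |QA| = 61.79, the foot of the radical line on QA is 21.46 from Q and the perpendicular offset is √(34.3² − 21.46²) = 26.76. Taking the right-of-QA solution: Z = (-1.158, -16.06).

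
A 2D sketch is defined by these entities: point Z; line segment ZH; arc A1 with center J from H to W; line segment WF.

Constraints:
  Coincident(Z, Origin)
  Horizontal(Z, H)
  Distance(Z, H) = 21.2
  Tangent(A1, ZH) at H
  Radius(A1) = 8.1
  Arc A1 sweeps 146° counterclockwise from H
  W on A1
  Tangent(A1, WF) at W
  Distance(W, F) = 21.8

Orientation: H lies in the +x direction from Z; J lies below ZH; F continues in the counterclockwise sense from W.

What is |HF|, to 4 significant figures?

30.21

On A1, H sits at bearing 90° from J; a 146° counterclockwise sweep puts W at bearing 236°, so W = J + 8.1·(cos 236°, sin 236°) = (16.67, -14.82). Since A1 is tangent to WF there, JW ⟂ WF, so WF runs along (−sin 236°, cos 236°); with |WF| = 21.8, F = (34.74, -27.01). Then |HF| = |F − H| = 30.21.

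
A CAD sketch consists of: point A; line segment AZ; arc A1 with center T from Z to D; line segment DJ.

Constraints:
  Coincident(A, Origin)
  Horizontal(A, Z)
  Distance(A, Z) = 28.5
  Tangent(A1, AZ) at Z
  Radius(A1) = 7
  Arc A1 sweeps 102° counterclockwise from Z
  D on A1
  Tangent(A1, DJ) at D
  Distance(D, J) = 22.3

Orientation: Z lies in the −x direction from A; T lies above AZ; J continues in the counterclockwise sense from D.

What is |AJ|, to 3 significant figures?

40.1

On A1, Z sits at bearing -90° from T; a 102° counterclockwise sweep puts D at bearing 12°, so D = T + 7.0·(cos 12°, sin 12°) = (-21.7, 8.46). Since A1 is tangent to DJ there, TD ⟂ DJ, so DJ runs along (−sin 12°, cos 12°); with |DJ| = 22.3, J = (-26.3, 30.3). Then |AJ| = |J − A| = 40.1.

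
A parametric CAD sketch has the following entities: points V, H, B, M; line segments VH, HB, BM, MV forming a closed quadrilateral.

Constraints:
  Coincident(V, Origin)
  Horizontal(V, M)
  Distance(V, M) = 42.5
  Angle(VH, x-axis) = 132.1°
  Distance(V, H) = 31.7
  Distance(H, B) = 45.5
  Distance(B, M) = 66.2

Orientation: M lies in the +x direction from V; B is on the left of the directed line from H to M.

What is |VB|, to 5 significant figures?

58.005

V is at the origin; V and M share the same y with |VM| = 42.5 and M in +x, so M = (42.5, 0). VH runs at 132.1° with |VH| = 31.7, so H = (-21.253, 23.521). B is determined by |HB| = 45.5 and |BM| = 66.2 together: it lies at the intersection of circle(H, 45.5) and circle(M, 66.2). With |HM| = 67.953, the foot of the radical line on HM is 16.963 from H and the perpendicular offset is √(45.5² − 16.963²) = 42.220. Taking the left-of-HM solution: B = (9.2757, 57.259).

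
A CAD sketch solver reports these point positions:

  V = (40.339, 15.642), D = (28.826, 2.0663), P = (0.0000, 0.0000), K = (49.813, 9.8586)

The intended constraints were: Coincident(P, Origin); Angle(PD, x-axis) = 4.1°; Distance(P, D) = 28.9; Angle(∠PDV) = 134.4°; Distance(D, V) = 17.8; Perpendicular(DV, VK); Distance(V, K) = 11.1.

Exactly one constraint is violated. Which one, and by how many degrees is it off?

Perpendicular(DV, VK) — off by 8.90°.

P = (0.00, 0.00) ✓; PD at 4.100° ✓; |PD| = 28.90 ✓; ∠PDV = 134.4° ✓; |DV| = 17.80 ✓; ∠(DV, VK) = 81.10° ✗; |VK| = 11.10 ✓.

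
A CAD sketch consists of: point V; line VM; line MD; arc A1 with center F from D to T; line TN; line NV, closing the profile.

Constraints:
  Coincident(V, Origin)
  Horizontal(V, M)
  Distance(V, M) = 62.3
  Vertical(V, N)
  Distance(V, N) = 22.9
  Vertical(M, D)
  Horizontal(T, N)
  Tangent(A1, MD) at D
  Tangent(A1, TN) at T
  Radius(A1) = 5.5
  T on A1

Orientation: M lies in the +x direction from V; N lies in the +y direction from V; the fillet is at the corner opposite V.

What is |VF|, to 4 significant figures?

59.41

V is at the origin; VM is horizontal with |VM| = 62.3 and M on the +x side, so M = (62.30, 0.000). VN is vertical with |VN| = 22.9 and N on the +y side, so N = (0.000, 22.90). The virtual corner opposite V is at (62.30, 22.90). A1 meets MD tangentially, so FD is at right angles to MD and the tangent condition forces FT to be normal to TN, with radius 5.5, so the center F sits 5.5 in from both sides at F = (56.80, 17.40). Then |VF| = |F − V| = 59.41.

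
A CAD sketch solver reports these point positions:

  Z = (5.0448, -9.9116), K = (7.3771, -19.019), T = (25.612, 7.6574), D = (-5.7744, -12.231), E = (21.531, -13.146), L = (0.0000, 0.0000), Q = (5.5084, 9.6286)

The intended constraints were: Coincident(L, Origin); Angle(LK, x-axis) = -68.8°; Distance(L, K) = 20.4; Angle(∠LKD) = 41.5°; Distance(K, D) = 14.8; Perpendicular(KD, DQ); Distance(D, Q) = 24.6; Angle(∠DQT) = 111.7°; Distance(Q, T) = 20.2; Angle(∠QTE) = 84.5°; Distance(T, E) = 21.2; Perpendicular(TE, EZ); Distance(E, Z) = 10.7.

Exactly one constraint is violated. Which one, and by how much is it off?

Distance(E, Z) = 10.7 — off by 6.10.

L = (0.00, 0.00) ✓; LK at -68.80° ✓; |LK| = 20.40 ✓; ∠LKD = 41.50° ✓; |KD| = 14.80 ✓; ∠(KD, DQ) = 90.00° ✓; |DQ| = 24.60 ✓; ∠DQT = 111.7° ✓; |QT| = 20.20 ✓; ∠QTE = 84.50° ✓; |TE| = 21.20 ✓; ∠(TE, EZ) = 90.00° ✓; |EZ| = 16.80 ✗.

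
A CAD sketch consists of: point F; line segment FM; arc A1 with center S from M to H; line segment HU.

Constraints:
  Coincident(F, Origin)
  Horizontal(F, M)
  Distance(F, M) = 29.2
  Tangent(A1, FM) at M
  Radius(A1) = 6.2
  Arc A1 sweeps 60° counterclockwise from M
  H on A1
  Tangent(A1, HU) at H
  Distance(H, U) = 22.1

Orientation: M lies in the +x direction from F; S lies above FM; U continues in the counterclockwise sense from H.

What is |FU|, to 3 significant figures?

50.8

On A1, M sits at bearing -90° from S; a 60° counterclockwise sweep puts H at bearing -30°, so H = S + 6.2·(cos -30°, sin -30°) = (34.6, 3.10). The tangent condition forces SH to be normal to HU, so HU runs along (−sin -30°, cos -30°); with |HU| = 22.1, U = (45.6, 22.2). Then |FU| = |U − F| = 50.8.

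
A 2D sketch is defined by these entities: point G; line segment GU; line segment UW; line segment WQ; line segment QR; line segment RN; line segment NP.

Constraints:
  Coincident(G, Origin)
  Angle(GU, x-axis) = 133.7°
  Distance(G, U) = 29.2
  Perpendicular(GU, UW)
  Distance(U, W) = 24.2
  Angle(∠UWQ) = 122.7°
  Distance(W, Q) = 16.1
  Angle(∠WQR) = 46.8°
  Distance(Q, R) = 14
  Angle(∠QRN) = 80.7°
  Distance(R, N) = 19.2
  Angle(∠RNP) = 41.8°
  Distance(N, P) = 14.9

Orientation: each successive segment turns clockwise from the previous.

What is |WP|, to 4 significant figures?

9.735

∠QRN = 80.7° gives RN at 113.9° from the x-axis; with |RN| = 19.2, N = (-6.523, 43.93). ∠RNP = 41.8° gives NP at -24.30° from the x-axis; with |NP| = 14.9, P = (7.057, 37.80). Then |WP| = |P − W| = 9.735.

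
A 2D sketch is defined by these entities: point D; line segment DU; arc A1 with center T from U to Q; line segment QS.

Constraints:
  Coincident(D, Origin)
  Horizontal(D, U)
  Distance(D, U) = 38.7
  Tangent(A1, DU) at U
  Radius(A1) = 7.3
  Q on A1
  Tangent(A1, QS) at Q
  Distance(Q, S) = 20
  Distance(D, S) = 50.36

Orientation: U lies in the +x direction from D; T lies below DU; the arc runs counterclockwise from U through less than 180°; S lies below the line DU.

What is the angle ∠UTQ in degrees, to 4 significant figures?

117.9°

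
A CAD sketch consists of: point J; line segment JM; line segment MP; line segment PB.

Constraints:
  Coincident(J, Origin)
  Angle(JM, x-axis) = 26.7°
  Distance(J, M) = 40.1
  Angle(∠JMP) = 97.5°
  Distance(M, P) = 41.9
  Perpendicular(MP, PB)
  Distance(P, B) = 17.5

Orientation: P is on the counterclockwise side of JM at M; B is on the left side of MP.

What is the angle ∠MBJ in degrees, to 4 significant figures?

47.95°

J is at the origin; JM runs at 26.7° with length 40.1, so M = 40.1·(cos 26.7°, sin 26.7°) = (35.82, 18.02). ∠JMP = 97.5°, so MP runs at 26.7° + (180° − 97.5°) = 109.2° from the x-axis; with |MP| = 41.9, P = M + 41.9·(cos 109.2°, sin 109.2°) = (22.04, 57.59). The perpendicularity gives PB at right angles to MP; with |PB| = 17.5 on the left of MP, B = P + 17.5·(-0.9444, -0.3289) = (5.518, 51.83). Then cos ∠MBJ = BM·BJ / (|BM||BJ|), giving 47.95°.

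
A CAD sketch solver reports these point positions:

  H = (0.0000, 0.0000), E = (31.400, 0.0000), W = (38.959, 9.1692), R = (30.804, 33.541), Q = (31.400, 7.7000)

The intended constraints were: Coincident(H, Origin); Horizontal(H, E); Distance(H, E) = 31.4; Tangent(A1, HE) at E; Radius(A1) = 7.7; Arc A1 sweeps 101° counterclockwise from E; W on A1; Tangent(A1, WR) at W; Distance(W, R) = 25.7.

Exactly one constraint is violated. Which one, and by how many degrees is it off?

Tangent(A1, WR) at W — off by 7.50°.

H = (0.00, 0.00) ✓; H.y = 0.00, E.y = 0.00 ✓; |HE| = 31.40 ✓; ∠(QE, EH) = 90.00° ✓; |QE| = 7.700 ✓; bearing(Q→W) − bearing(Q→E) = 101.0° ✓; |QW| = 7.700 ✓; ∠(QW, WR) = 82.50° ✗; |WR| = 25.70 ✓.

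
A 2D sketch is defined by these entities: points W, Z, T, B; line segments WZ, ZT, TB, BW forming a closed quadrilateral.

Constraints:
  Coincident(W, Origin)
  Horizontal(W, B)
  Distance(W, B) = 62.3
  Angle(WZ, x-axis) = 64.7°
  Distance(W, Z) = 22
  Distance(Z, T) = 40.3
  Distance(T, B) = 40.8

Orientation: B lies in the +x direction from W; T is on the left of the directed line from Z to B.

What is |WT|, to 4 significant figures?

59.02

Checks: |ZT| = 40.30 ✓; |TB| = 40.80 ✓.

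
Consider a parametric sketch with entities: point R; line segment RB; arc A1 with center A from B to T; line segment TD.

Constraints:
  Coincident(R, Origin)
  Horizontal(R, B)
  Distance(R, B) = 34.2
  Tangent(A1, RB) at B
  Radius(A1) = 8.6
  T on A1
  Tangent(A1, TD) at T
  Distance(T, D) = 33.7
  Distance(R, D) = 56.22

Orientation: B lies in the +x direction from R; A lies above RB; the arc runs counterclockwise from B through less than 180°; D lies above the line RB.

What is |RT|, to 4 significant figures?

43.86

R is at the origin; R and B share the same y with |RB| = 34.2 and B on the +x side, so B = (34.20, 0.000). Tangency of A1 to RB means the radius AB is perpendicular to RB, so A = B + (0, 8.6) = (34.20, 8.600). Since AT ⟂ TD (tangency), |AD| = √(8.6² + 33.7²) = 34.78 regardless of where T sits on A1. So D lies on both circle(R, 56.22) and circle(A, 34.78); the above-RB intersection is D = (35.81, 43.34). T is the foot of the tangent from D: T = (42.62, 10.34).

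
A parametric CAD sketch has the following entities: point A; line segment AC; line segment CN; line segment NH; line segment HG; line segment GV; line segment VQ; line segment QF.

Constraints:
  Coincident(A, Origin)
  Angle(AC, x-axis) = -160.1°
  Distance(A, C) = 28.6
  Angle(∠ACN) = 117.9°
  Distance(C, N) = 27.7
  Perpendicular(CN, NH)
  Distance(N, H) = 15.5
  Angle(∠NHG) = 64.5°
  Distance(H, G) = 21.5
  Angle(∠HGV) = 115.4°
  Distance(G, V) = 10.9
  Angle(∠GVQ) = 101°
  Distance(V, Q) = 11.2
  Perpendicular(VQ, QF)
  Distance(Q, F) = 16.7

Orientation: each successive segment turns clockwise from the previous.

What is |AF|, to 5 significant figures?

39.119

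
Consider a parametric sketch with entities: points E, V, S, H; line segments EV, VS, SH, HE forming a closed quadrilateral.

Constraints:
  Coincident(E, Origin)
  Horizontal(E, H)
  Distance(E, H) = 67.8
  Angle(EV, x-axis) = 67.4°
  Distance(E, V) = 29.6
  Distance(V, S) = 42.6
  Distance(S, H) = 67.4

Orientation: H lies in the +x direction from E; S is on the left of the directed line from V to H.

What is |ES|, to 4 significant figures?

71.50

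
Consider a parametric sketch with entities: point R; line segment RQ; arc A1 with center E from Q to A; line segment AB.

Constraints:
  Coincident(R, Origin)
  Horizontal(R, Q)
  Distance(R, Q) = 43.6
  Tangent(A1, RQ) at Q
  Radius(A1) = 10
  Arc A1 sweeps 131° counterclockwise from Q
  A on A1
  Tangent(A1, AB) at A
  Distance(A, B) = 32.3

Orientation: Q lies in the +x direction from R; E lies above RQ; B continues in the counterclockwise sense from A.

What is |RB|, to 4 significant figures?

50.73

R is at the origin; RQ is horizontal with |RQ| = 43.6 and Q on the +x side, so Q = (43.60, 0.000). Tangency of A1 to RQ means the radius EQ is perpendicular to RQ, so E = Q + (0, 10) = (43.60, 10.00). On A1, Q sits at bearing -90° from E; a 131° counterclockwise sweep puts A at bearing 41°, so A = E + 10.0·(cos 41°, sin 41°) = (51.15, 16.56). Tangency of A1 to AB means the radius EA is perpendicular to AB, so AB runs along (−sin 41°, cos 41°); with |AB| = 32.3, B = (29.96, 40.94). Then |RB| = |B − R| = 50.73.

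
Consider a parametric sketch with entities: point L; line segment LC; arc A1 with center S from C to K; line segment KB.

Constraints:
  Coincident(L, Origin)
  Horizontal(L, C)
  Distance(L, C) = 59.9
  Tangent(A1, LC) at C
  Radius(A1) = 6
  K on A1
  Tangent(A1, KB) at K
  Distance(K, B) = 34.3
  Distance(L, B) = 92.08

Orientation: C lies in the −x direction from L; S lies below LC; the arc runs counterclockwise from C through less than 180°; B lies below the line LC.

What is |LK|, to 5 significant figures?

64.191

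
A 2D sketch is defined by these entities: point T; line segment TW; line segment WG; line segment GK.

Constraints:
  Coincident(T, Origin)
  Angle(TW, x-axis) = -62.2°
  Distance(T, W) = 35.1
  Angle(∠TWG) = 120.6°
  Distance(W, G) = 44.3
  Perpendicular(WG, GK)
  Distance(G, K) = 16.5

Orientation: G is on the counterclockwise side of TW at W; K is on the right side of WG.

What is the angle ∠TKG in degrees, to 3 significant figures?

53.1°

∠TWG = 120.6°, so WG runs at -62.2° + (180° − 120.6°) = -2.80° from the x-axis; with |WG| = 44.3, G = W + 44.3·(cos -2.80°, sin -2.80°) = (60.6, -33.2). The perpendicularity gives GK at right angles to WG; with |GK| = 16.5 on the right of WG, K = G + 16.5·(-0.0488, -0.999) = (59.8, -49.7). Then cos ∠TKG = KT·KG / (|KT||KG|), giving 53.1°.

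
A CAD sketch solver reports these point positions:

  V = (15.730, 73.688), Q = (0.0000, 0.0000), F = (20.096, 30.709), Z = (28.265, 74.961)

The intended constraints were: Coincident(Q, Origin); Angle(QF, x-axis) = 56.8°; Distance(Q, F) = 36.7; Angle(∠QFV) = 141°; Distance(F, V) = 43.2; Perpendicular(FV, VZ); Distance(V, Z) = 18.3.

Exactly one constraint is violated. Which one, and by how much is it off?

Distance(V, Z) = 18.3 — off by 5.70.

Q = (0.00, 0.00) ✓; QF at 56.80° ✓; |QF| = 36.70 ✓; ∠QFV = 141.0° ✓; |FV| = 43.20 ✓; ∠(FV, VZ) = 90.00° ✓; |VZ| = 12.60 ✗.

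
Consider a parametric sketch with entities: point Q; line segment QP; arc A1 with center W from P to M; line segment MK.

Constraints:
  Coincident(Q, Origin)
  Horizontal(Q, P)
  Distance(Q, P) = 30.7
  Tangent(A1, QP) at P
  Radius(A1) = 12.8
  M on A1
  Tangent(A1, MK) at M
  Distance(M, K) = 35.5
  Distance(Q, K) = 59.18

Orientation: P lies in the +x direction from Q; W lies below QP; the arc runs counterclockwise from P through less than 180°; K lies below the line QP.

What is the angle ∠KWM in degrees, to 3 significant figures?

70.2°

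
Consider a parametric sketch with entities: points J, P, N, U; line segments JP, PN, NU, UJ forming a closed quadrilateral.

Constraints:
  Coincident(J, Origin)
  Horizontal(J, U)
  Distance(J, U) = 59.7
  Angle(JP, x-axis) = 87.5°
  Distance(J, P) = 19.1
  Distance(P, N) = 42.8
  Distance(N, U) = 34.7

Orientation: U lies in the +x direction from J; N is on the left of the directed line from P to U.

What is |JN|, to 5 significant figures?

51.783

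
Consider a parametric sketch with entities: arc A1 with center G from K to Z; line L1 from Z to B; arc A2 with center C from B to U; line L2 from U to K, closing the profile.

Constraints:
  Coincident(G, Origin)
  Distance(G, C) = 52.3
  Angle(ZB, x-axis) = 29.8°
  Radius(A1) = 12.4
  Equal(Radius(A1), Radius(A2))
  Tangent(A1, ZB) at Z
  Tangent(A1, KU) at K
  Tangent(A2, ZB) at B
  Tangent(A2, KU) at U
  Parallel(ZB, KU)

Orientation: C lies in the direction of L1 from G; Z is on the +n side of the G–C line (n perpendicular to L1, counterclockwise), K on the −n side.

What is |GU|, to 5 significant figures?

53.750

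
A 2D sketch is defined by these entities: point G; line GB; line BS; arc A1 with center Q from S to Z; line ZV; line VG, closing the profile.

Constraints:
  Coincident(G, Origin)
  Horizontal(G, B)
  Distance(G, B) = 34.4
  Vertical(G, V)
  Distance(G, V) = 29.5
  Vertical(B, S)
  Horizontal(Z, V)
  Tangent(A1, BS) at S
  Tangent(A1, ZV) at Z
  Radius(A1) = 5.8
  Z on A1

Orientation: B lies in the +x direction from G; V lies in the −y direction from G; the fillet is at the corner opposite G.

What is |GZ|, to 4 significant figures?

41.09

G is at the origin; G and B share the same y with |GB| = 34.4 and B on the +x side, so B = (34.40, 0.000). GV is vertical with |GV| = 29.5 and V on the −y side, so V = (0.000, -29.50). The virtual corner opposite G is at (34.40, -29.50). A1 meets BS tangentially, so QS is at right angles to BS and the tangent condition forces QZ to be normal to ZV, with radius 5.8, so the center Q sits 5.8 in from both sides at Q = (28.60, -23.70). That places the tangent points at S = (34.40, -23.70) on BS and Z = (28.60, -29.50) on ZV. Then |GZ| = |Z − G| = 41.09.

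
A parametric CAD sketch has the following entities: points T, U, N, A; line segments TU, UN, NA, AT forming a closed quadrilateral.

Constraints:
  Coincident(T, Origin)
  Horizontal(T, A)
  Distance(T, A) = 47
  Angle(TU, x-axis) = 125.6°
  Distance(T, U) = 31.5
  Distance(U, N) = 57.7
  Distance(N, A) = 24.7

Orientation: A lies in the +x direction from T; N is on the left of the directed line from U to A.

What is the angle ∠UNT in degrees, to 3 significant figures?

33.0°

T is at the origin; T and A share the same y with |TA| = 47.0 and A in +x, so A = (47.0, 0). TU runs at 125.6° with |TU| = 31.5, so U = (-18.3, 25.6). N is determined by |UN| = 57.7 and |NA| = 24.7 together: it lies at the intersection of circle(U, 57.7) and circle(A, 24.7). With |UA| = 70.2, the foot of the radical line on UA is 54.5 from U and the perpendicular offset is √(57.7² − 54.5²) = 19.1. Taking the left-of-UA solution: N = (39.3, 23.5).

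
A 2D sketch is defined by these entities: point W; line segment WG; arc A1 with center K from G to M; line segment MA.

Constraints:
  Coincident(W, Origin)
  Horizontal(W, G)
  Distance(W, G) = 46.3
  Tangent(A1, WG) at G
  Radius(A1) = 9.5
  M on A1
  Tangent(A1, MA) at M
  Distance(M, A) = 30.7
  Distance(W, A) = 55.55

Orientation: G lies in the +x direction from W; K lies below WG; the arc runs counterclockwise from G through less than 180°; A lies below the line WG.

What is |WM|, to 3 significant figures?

38.1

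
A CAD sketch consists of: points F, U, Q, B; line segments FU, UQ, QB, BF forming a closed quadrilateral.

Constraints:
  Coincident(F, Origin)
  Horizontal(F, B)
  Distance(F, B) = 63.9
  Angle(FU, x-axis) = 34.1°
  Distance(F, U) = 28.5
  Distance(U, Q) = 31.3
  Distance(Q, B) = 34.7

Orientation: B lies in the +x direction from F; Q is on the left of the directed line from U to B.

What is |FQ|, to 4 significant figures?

59.78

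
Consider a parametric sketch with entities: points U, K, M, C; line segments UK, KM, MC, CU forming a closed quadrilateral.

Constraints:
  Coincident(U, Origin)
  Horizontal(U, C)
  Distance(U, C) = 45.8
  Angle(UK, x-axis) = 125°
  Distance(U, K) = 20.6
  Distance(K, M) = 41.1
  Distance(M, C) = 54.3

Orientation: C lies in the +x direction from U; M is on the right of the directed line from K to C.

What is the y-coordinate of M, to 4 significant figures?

-23.32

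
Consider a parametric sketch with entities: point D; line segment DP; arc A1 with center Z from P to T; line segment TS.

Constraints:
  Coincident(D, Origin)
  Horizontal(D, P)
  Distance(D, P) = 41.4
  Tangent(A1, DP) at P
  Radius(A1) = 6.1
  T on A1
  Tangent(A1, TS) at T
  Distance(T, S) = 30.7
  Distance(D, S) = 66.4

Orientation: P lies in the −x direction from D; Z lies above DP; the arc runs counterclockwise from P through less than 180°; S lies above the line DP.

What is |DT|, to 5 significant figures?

38.309

D is at the origin; DP is horizontal with |DP| = 41.4 and P on the −x side, so P = (-41.400, 0.0000). Tangency of A1 to DP means the radius ZP is perpendicular to DP, so Z = P + (0, 6.1) = (-41.400, 6.1000). Since ZT ⟂ TS (tangency), |ZS| = √(6.1² + 30.7²) = 31.300 regardless of where T sits on A1. So S lies on both circle(D, 66.4) and circle(Z, 31.300); the above-DP intersection is S = (-57.733, 32.801). T is the foot of the tangent from S: T = (-36.916, 10.236).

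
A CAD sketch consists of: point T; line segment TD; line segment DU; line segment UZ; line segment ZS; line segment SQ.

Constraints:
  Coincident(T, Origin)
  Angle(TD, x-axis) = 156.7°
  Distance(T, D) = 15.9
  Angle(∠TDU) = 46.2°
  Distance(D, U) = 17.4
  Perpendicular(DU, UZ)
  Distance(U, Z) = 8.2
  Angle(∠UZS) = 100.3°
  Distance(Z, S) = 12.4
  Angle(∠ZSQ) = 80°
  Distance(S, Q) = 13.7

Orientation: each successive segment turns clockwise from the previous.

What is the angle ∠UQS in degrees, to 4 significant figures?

74.72°

∠UZS = 100.3° gives ZS at -146.8° from the x-axis; with |ZS| = 12.4, S = (-5.760, -1.284). ∠ZSQ = 80.0° gives SQ at 113.2° from the x-axis; with |SQ| = 13.7, Q = (-11.16, 11.31). Then cos ∠UQS = QU·QS / (|QU||QS|), giving 74.72°.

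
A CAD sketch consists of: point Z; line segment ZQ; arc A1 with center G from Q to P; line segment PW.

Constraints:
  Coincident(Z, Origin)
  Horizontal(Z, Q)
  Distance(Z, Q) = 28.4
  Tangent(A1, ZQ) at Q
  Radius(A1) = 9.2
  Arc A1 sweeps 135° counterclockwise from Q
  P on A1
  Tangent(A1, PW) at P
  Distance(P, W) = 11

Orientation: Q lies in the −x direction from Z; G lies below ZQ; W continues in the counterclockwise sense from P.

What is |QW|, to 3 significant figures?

23.5

Z is at the origin; ZQ is horizontal with |ZQ| = 28.4 and Q on the −x side, so Q = (-28.4, 0.00). A1 meets ZQ tangentially, so GQ is at right angles to ZQ, so G = Q + (0, -9.2) = (-28.4, -9.20). On A1, Q sits at bearing 90° from G; a 135° counterclockwise sweep puts P at bearing 225°, so P = G + 9.2·(cos 225°, sin 225°) = (-34.9, -15.7). Tangency of A1 to PW means the radius GP is perpendicular to PW, so PW runs along (−sin 225°, cos 225°); with |PW| = 11.0, W = (-27.1, -23.5). Then |QW| = |W − Q| = 23.5.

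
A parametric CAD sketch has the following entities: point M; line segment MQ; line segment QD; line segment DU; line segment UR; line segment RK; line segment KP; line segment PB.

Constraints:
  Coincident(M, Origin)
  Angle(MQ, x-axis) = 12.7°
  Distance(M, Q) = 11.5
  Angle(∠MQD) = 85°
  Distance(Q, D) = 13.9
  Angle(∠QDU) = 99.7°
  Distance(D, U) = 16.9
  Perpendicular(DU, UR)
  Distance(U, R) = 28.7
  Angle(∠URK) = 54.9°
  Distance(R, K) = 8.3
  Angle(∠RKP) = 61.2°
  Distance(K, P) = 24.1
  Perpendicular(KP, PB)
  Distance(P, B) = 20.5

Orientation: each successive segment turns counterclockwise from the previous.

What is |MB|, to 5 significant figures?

35.971

M is at the origin; MQ runs at 12.7° with length 11.5, so Q = (11.219, 2.5282). ∠MQD = 85.0° gives QD at 107.70° from the x-axis; with |QD| = 13.9, D = (6.9926, 15.770). ∠QDU = 99.7° gives DU at -172.00° from the x-axis; with |DU| = 16.9, U = (-9.7429, 13.418). The perpendicularity gives UR at right angles to DU, so UR runs at -82.000°; with |UR| = 28.7, R = (-5.7487, -15.002). ∠URK = 54.9° gives RK at 43.100° from the x-axis; with |RK| = 8.3, K = (0.31167, -9.3313). ∠RKP = 61.2° gives KP at 161.90° from the x-axis; with |KP| = 24.1, P = (-22.596, -1.8440). The perpendicularity gives PB at right angles to KP, so PB runs at -108.10°; with |PB| = 20.5, B = (-28.965, -21.330). Then |MB| = |B − M| = 35.971.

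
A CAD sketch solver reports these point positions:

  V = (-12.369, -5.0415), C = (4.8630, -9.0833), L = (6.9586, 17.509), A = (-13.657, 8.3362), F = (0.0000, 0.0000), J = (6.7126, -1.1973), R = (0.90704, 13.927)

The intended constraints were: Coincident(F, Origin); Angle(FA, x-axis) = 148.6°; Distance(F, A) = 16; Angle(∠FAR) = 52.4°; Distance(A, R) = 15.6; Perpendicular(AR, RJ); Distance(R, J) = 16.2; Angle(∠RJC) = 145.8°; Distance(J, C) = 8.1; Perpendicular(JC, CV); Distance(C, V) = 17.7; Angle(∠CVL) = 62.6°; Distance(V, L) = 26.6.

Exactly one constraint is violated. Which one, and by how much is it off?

Distance(V, L) = 26.6 — off by 3.10.

F = (0.00, 0.00) ✓; FA at 148.6° ✓; |FA| = 16.00 ✓; ∠FAR = 52.40° ✓; |AR| = 15.60 ✓; ∠(AR, RJ) = 90.00° ✓; |RJ| = 16.20 ✓; ∠RJC = 145.8° ✓; |JC| = 8.100 ✓; ∠(JC, CV) = 90.00° ✓; |CV| = 17.70 ✓; ∠CVL = 62.60° ✓; |VL| = 29.70 ✗.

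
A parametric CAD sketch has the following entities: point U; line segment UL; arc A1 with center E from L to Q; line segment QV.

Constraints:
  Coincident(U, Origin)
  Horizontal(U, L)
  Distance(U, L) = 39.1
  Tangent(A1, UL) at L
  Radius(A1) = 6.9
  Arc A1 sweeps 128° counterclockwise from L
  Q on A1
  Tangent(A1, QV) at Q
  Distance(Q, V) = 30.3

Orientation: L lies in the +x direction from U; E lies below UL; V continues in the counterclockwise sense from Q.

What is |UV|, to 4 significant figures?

62.96

U is at the origin; U and L share the same y with |UL| = 39.1 and L on the +x side, so L = (39.10, 0.000). Since A1 is tangent to UL there, EL ⟂ UL, so E = L + (0, -6.9) = (39.10, -6.900). On A1, L sits at bearing 90° from E; a 128° counterclockwise sweep puts Q at bearing 218°, so Q = E + 6.9·(cos 218°, sin 218°) = (33.66, -11.15). Since A1 is tangent to QV there, EQ ⟂ QV, so QV runs along (−sin 218°, cos 218°); with |QV| = 30.3, V = (52.32, -35.02). Then |UV| = |V − U| = 62.96.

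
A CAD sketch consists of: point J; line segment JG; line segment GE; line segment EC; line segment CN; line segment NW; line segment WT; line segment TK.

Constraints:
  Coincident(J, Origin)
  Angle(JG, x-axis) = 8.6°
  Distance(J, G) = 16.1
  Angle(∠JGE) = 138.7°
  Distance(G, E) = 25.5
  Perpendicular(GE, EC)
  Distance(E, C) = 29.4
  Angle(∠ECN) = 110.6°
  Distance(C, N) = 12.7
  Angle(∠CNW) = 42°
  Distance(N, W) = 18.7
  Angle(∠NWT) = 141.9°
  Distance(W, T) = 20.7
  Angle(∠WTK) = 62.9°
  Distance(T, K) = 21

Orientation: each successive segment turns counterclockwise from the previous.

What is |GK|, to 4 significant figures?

49.88

J is at the origin; JG runs at 8.6° with length 16.1, so G = (15.92, 2.408). ∠JGE = 138.7° gives GE at 49.90° from the x-axis; with |GE| = 25.5, E = (32.34, 21.91). The perpendicularity gives EC at right angles to GE, so EC runs at 139.9°; with |EC| = 29.4, C = (9.855, 40.85). ∠ECN = 110.6° gives CN at -150.7° from the x-axis; with |CN| = 12.7, N = (-1.220, 34.64). ∠CNW = 42.0° gives NW at -12.70° from the x-axis; with |NW| = 18.7, W = (17.02, 30.52). ∠NWT = 141.9° gives WT at 25.40° from the x-axis; with |WT| = 20.7, T = (35.72, 39.40). ∠WTK = 62.9° gives TK at 142.5° from the x-axis; with |TK| = 21.0, K = (19.06, 52.19). Then |GK| = |K − G| = 49.88.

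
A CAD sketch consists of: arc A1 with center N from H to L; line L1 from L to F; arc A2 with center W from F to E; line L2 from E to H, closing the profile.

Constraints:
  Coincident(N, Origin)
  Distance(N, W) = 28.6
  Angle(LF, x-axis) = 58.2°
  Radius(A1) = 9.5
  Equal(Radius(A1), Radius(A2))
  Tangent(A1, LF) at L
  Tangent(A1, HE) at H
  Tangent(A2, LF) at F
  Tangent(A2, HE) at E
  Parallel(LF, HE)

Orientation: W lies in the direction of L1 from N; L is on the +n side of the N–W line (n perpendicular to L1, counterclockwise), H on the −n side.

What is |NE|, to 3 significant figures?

30.1

The slot axis is L1's direction at 58.2°, so u = (cos 58.2°, sin 58.2°) = (0.527, 0.850) and n = (−sin 58.2°, cos 58.2°) = (-0.850, 0.527). N is at the origin and W lies 28.6 along u from N, so W = 28.6·u = (15.1, 24.3). Tangency of A1 to both parallel lines with radius 9.5 puts L and H at N ± 9.5·n: L = (-8.07, 5.01), H = (8.07, -5.01). Equal radii place F and E the same way about W: F = W + 9.5·n = (7.00, 29.3), E = W − 9.5·n = (23.1, 19.3). Then |NE| = |E − N| = 30.1.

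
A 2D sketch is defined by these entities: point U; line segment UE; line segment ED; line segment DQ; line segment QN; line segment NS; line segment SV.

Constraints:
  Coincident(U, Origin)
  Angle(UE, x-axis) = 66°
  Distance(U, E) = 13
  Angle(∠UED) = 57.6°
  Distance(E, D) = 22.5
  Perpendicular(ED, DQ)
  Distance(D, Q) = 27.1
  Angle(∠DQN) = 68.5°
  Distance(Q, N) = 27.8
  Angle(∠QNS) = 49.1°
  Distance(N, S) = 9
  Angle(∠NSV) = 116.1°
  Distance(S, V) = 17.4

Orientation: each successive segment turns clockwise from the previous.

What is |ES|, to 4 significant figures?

13.55

U is at the origin; UE runs at 66.0° with length 13.0, so E = (5.288, 11.88). ∠UED = 57.6° gives ED at -56.40° from the x-axis; with |ED| = 22.5, D = (17.74, -6.865). ED ⟂ DQ, so DQ runs at -146.4°; with |DQ| = 27.1, Q = (-4.833, -21.86). ∠DQN = 68.5° gives QN at 102.1° from the x-axis; with |QN| = 27.8, N = (-10.66, 5.321). ∠QNS = 49.1° gives NS at -28.80° from the x-axis; with |NS| = 9.0, S = (-2.774, 0.9850). Then |ES| = |S − E| = 13.55.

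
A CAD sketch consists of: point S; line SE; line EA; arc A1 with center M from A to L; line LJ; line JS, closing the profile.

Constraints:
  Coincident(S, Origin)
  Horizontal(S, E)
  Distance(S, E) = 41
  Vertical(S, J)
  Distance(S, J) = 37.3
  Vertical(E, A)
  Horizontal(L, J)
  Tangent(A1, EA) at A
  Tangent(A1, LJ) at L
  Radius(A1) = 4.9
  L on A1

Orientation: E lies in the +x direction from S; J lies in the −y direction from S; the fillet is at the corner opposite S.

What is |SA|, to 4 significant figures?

52.26

S is at the origin; SE is horizontal with |SE| = 41.0 and E on the +x side, so E = (41.00, 0.000). S and J share the same x with |SJ| = 37.3 and J on the −y side, so J = (0.000, -37.30). The virtual corner opposite S is at (41.00, -37.30). The tangent condition forces MA to be normal to EA and the tangent condition forces ML to be normal to LJ, with radius 4.9, so the center M sits 4.9 in from both sides at M = (36.10, -32.40). That places the tangent points at A = (41.00, -32.40) on EA and L = (36.10, -37.30) on LJ. Then |SA| = |A − S| = 52.26.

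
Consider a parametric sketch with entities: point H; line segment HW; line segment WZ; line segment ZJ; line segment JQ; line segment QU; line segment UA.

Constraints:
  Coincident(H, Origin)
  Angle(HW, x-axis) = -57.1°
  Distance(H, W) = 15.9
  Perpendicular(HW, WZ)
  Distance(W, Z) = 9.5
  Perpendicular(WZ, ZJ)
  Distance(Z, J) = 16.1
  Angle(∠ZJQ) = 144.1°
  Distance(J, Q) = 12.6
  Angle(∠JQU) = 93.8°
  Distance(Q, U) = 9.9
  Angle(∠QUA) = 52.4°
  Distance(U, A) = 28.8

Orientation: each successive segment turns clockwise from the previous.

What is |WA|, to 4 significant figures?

23.50

∠JQU = 93.8° gives QU at 0.8000° from the x-axis; with |QU| = 9.9, U = (2.473, 7.729). ∠QUA = 52.4° gives UA at -126.8° from the x-axis; with |UA| = 28.8, A = (-14.78, -15.33). Then |WA| = |A − W| = 23.50.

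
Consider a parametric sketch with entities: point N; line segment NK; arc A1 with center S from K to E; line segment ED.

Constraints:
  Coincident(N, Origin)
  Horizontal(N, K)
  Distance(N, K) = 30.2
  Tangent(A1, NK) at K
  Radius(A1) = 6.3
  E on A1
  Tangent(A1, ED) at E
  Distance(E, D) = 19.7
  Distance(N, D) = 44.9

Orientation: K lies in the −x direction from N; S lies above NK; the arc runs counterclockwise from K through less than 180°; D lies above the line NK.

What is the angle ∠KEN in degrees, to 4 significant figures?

95.36°

N is at the origin; N and K share the same y with |NK| = 30.2 and K on the −x side, so K = (-30.20, 0.000). Tangency of A1 to NK means the radius SK is perpendicular to NK, so S = K + (0, 6.3) = (-30.20, 6.300). Since SE ⟂ ED (tangency), |SD| = √(6.3² + 19.7²) = 20.68 regardless of where E sits on A1. So D lies on both circle(N, 44.9) and circle(S, 20.68); the above-NK intersection is D = (-36.64, 25.96). E is the foot of the tangent from D: E = (-25.09, 9.991).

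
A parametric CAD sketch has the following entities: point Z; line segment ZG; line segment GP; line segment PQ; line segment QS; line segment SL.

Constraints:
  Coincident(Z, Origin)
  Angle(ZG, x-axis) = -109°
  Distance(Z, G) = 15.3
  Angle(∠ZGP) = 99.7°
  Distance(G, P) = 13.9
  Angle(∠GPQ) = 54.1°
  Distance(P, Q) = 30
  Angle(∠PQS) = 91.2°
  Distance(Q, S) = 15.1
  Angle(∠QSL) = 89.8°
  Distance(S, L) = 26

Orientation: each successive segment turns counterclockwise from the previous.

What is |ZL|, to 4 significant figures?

20.74

∠PQS = 91.2° gives QS at -174.0° from the x-axis; with |QS| = 15.1, S = (-11.57, 7.044). ∠QSL = 89.8° gives SL at -83.80° from the x-axis; with |SL| = 26.0, L = (-8.758, -18.80). Then |ZL| = |L − Z| = 20.74.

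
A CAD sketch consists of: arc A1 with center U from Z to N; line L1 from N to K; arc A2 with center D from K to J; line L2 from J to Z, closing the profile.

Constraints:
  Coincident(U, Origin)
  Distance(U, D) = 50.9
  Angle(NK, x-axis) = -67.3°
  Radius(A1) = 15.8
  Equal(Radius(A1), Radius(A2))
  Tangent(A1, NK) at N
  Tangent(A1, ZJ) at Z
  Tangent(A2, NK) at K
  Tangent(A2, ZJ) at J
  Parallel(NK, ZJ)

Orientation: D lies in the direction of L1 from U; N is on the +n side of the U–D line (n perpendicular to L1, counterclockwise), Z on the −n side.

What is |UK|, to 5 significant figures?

53.296

Tangency of A1 to both parallel lines with radius 15.8 puts N and Z at U ± 15.8·n: N = (14.576, 6.0973), Z = (-14.576, -6.0973). Equal radii place K and J the same way about D: K = D + 15.8·n = (34.219, -40.860), J = D − 15.8·n = (5.0665, -53.055). Then |UK| = |K − U| = 53.296.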